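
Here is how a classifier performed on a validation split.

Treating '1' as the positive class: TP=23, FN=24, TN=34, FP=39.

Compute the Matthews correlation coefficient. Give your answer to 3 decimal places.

-0.044

MCC = (TP·TN − FP·FN) / √((TP+FP)(TP+FN)(TN+FP)(TN+FN))
Numerator = 23·34 − 39·24 = -154
Denominator = √(62·47·73·58) = √12337876 = 3512.5313
MCC = -154 / 3512.5313 = -0.044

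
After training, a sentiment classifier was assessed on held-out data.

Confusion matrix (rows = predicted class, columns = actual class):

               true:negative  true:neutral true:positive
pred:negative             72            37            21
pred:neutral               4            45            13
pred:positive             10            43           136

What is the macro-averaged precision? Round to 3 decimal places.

0.666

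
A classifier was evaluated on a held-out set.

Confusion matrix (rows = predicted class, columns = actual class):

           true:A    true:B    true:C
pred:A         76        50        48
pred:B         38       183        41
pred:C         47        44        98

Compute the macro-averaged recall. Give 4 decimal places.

0.5523

Per-class recall (TP/(TP+FN)):
  A: TP=76, FN=38+47=85 → 76/161 = 0.47205
  B: TP=183, FN=50+44=94 → 183/277 = 0.66065
  C: TP=98, FN=48+41=89 → 98/187 = 0.52406
Macro-recall = mean = (0.47205 + 0.66065 + 0.52406) / 3 = 0.5523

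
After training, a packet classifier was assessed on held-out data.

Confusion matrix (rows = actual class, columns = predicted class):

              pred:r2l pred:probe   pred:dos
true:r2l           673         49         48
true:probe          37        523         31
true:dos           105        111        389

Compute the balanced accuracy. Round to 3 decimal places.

0.801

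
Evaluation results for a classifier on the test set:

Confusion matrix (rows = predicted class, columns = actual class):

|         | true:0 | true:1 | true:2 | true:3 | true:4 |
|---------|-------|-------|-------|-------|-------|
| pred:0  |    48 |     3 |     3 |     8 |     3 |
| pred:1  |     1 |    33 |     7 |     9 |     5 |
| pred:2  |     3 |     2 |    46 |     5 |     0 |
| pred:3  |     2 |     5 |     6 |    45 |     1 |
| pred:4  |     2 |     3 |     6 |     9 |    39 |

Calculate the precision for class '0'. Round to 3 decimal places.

Treat '0' as positive and all other classes as negative.
precision = TP/(TP+FP).
0: TP=48, FP=3+3+8+3=17 → 48/65 = 0.7385

0.738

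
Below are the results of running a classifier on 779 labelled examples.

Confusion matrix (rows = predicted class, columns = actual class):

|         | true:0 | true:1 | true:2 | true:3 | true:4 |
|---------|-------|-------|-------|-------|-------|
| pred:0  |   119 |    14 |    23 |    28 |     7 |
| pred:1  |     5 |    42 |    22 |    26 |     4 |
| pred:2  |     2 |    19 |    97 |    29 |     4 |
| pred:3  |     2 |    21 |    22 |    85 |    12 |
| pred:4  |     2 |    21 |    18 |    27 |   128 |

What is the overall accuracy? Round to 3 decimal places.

Accuracy = trace / total = (119+42+97+85+128=471) / 779 = 471/779 = 0.605

0.605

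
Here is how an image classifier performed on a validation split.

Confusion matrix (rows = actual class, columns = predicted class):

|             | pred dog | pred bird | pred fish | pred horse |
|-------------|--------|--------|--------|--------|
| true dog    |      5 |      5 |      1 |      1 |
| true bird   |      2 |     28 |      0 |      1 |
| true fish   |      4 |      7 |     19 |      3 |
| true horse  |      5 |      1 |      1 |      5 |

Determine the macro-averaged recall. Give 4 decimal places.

Per-class recall (TP/(TP+FN)):
  dog: TP=5, FN=5+1+1=7 → 5/12 = 0.41667
  bird: TP=28, FN=2+0+1=3 → 28/31 = 0.90323
  fish: TP=19, FN=4+7+3=14 → 19/33 = 0.57576
  horse: TP=5, FN=5+1+1=7 → 5/12 = 0.41667
Macro-recall = mean = (0.41667 + 0.90323 + 0.57576 + 0.41667) / 4 = 0.5781

0.5781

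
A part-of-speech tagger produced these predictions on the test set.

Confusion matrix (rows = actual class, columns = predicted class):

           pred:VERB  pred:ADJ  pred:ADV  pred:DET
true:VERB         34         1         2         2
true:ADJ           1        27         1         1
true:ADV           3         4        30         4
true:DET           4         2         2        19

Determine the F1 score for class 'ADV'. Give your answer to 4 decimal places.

Treat 'ADV' as positive and all other classes as negative.
F1 score = 2·TP/(2·TP+FP+FN).
ADV: TP=30, FP=2+1+2=5, FN=3+4+4=11 → 60/76 = 0.78947

0.7895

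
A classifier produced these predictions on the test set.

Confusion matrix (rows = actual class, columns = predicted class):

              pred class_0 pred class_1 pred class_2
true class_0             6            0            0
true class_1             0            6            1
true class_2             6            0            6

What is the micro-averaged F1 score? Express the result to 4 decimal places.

0.7200

Micro-averaging pools counts across classes: ΣTP=18, ΣFP=7, ΣFN=7.
Micro-F1 score = 2·TP/(2·TP+FP+FN) on pooled counts = 0.7200 (equals overall accuracy in single-label multiclass).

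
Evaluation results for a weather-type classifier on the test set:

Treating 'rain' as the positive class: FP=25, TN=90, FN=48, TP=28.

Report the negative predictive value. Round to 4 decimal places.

NPV = TN/(TN+FN) = 90/(90+48) = 0.6522

0.6522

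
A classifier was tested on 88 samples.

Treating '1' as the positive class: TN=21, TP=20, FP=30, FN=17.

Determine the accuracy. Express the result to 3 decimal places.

Accuracy = (TP+TN)/N = (20+21)/88 = 0.466

0.466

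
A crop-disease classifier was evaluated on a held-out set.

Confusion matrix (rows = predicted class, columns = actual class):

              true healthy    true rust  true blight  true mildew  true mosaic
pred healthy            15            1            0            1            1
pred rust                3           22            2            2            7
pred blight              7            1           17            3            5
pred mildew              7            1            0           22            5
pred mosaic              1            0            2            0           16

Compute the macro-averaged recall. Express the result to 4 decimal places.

0.6801

Per-class recall (TP/(TP+FN)):
  healthy: TP=15, FN=3+7+7+1=18 → 15/33 = 0.45455
  rust: TP=22, FN=1+1+1+0=3 → 22/25 = 0.88000
  blight: TP=17, FN=0+2+0+2=4 → 17/21 = 0.80952
  mildew: TP=22, FN=1+2+3+0=6 → 22/28 = 0.78571
  mosaic: TP=16, FN=1+7+5+5=18 → 16/34 = 0.47059
Macro-recall = mean = (0.45455 + 0.88000 + 0.80952 + 0.78571 + 0.47059) / 5 = 0.6801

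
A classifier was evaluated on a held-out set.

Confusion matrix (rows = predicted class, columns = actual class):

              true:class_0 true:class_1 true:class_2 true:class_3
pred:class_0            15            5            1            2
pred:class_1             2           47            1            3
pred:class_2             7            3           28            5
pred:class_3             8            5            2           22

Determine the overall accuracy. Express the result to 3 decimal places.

0.718

Accuracy = trace / total = (15+47+28+22=112) / 156 = 112/156 = 0.718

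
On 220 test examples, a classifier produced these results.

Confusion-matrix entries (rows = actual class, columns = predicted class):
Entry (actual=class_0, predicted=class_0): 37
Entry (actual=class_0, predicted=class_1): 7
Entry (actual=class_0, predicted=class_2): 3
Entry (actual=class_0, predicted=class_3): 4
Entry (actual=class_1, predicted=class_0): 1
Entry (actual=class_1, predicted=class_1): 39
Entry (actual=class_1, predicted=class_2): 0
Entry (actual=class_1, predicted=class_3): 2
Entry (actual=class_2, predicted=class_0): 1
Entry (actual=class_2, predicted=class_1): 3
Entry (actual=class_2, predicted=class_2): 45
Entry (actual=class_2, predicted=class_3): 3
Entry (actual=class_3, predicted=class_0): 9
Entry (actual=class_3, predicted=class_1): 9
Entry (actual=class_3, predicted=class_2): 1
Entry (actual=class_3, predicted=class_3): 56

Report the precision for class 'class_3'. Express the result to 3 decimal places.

precision = TP/(TP+FP).
class_3: TP=56, FP=4+2+3=9 → 56/65 = 0.8615

0.862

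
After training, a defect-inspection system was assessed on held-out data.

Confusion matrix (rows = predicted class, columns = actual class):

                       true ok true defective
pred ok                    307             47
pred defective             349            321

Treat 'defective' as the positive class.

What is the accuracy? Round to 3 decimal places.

0.613

Accuracy = (TP+TN)/N = (321+307)/1024 = 0.613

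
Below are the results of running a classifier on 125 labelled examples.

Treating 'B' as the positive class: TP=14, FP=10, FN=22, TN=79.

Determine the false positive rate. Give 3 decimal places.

0.112

FPR = FP/(FP+TN) = 10/(10+79) = 0.112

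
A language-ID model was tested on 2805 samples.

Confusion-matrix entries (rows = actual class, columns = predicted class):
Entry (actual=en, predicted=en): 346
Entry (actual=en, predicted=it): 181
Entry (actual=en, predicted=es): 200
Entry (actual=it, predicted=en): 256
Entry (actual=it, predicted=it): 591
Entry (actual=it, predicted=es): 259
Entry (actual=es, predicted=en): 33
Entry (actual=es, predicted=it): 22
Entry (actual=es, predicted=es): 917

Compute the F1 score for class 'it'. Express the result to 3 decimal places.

0.622

F1 score = 2·TP/(2·TP+FP+FN).
it: TP=591, FP=181+22=203, FN=256+259=515 → 1182/1900 = 0.6221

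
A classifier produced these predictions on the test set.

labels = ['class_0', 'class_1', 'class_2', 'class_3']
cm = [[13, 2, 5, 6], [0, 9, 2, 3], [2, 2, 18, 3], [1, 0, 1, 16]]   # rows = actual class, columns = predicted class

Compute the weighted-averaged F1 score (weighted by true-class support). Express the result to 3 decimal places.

Per-class F1 score (2·TP/(2·TP+FP+FN)):
  class_0: TP=13, FP=0+2+1=3, FN=2+5+6=13 → 26/42 = 0.6190
  class_1: TP=9, FP=2+2+0=4, FN=0+2+3=5 → 18/27 = 0.6667
  class_2: TP=18, FP=5+2+1=8, FN=2+2+3=7 → 36/51 = 0.7059
  class_3: TP=16, FP=6+3+3=12, FN=1+0+1=2 → 32/46 = 0.6957
Weighted-F1 score = Σ (supportᵢ/N)·F1 scoreᵢ with N=83: (26/83)·0.6190 + (14/83)·0.6667 + (25/83)·0.7059 + (18/83)·0.6957 = 0.670

0.670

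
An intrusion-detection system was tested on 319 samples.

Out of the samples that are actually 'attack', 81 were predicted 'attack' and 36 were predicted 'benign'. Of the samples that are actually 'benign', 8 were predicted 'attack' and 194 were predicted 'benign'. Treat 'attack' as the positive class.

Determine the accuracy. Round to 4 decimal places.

0.8621

Accuracy = (TP+TN)/N = (81+194)/319 = 0.8621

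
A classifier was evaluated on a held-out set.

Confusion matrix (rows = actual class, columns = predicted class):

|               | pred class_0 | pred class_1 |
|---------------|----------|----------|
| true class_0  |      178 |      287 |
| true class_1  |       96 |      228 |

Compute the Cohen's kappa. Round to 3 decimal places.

0.079

Observed agreement pₒ = trace/N = 406/789 = 0.5146
Expected agreement pₑ = Σ (rowᵢ·colᵢ)/N² = (465·274 + 324·515)/789² = 0.4727
κ = (pₒ − pₑ)/(1 − pₑ) = (0.5146 − 0.4727)/(1 − 0.4727) = 0.079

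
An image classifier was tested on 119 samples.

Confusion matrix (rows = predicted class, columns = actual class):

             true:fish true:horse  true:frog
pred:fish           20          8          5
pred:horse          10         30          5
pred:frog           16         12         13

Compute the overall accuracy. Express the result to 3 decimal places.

0.529

Accuracy = trace / total = (20+30+13=63) / 119 = 63/119 = 0.529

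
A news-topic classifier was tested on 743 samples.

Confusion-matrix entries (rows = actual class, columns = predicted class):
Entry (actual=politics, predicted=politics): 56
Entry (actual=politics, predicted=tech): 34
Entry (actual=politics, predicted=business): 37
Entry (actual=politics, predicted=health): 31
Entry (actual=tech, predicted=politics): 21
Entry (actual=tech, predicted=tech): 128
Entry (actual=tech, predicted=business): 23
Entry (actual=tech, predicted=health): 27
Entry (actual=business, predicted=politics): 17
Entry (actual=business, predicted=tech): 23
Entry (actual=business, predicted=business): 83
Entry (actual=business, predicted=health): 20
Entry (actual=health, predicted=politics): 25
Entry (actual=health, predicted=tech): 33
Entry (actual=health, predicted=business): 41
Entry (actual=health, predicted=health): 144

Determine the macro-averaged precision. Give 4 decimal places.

Per-class precision (TP/(TP+FP)):
  politics: TP=56, FP=21+17+25=63 → 56/119 = 0.47059
  tech: TP=128, FP=34+23+33=90 → 128/218 = 0.58716
  business: TP=83, FP=37+23+41=101 → 83/184 = 0.45109
  health: TP=144, FP=31+27+20=78 → 144/222 = 0.64865
Macro-precision = mean = (0.47059 + 0.58716 + 0.45109 + 0.64865) / 4 = 0.5394

0.5394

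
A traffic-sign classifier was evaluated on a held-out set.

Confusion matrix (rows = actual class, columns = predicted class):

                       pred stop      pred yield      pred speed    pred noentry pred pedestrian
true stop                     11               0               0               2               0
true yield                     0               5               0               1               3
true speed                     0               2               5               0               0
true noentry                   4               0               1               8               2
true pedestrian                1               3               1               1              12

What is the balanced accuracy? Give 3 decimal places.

0.663

Balanced accuracy = mean of per-class recall.
  stop: recall = 11/13 = 0.8462
  yield: recall = 5/9 = 0.5556
  speed: recall = 5/7 = 0.7143
  noentry: recall = 8/15 = 0.5333
  pedestrian: recall = 12/18 = 0.6667
Mean = (0.8462 + 0.5556 + 0.7143 + 0.5333 + 0.6667) / 5 = 0.663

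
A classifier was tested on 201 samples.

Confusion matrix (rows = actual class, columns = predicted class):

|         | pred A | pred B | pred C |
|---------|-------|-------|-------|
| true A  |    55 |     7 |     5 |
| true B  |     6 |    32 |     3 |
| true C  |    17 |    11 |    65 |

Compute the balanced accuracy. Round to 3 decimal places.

Balanced accuracy = mean of per-class recall.
  A: recall = 55/67 = 0.8209
  B: recall = 32/41 = 0.7805
  C: recall = 65/93 = 0.6989
Mean = (0.8209 + 0.7805 + 0.6989) / 3 = 0.767

0.767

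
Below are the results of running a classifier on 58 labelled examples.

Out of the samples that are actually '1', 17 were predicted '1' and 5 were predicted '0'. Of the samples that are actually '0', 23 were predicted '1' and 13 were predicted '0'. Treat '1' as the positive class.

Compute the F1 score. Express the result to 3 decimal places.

0.548

Precision = TP/(TP+FP) = 17/40 = 0.4250
Recall = TP/(TP+FN) = 17/22 = 0.7727
F1 = 2·TP/(2·TP+FP+FN) = 34/62 = 0.548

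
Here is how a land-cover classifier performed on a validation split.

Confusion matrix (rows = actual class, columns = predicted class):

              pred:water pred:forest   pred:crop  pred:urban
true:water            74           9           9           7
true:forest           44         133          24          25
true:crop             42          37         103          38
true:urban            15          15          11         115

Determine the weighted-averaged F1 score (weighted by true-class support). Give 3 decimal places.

Per-class F1 score (2·TP/(2·TP+FP+FN)):
  water: TP=74, FP=44+42+15=101, FN=9+9+7=25 → 148/274 = 0.5401
  forest: TP=133, FP=9+37+15=61, FN=44+24+25=93 → 266/420 = 0.6333
  crop: TP=103, FP=9+24+11=44, FN=42+37+38=117 → 206/367 = 0.5613
  urban: TP=115, FP=7+25+38=70, FN=15+15+11=41 → 230/341 = 0.6745
Weighted-F1 score = Σ (supportᵢ/N)·F1 scoreᵢ with N=701: (99/701)·0.5401 + (226/701)·0.6333 + (220/701)·0.5613 + (156/701)·0.6745 = 0.607

0.607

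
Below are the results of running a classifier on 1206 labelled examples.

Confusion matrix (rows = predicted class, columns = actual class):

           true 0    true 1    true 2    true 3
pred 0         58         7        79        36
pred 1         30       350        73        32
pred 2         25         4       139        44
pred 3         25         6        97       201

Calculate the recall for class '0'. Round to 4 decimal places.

One-vs-rest for '0': TP = diagonal; FP = other classes predicted '0'; FN = '0' predicted as other.
recall = TP/(TP+FN).
0: TP=58, FN=30+25+25=80 → 58/138 = 0.42029

0.4203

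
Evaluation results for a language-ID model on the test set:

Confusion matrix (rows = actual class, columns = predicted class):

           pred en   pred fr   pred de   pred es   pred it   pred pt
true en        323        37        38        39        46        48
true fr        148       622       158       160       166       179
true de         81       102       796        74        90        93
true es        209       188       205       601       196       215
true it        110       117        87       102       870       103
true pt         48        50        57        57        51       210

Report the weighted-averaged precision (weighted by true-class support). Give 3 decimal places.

0.543

Per-class precision (TP/(TP+FP)):
  en: TP=323, FP=148+81+209+110+48=596 → 323/919 = 0.3515
  fr: TP=622, FP=37+102+188+117+50=494 → 622/1116 = 0.5573
  de: TP=796, FP=38+158+205+87+57=545 → 796/1341 = 0.5936
  es: TP=601, FP=39+160+74+102+57=432 → 601/1033 = 0.5818
  it: TP=870, FP=46+166+90+196+51=549 → 870/1419 = 0.6131
  pt: TP=210, FP=48+179+93+215+103=638 → 210/848 = 0.2476
Weighted-precision = Σ (supportᵢ/N)·precisionᵢ with N=6676: (531/6676)·0.3515 + (1433/6676)·0.5573 + (1236/6676)·0.5936 + (1614/6676)·0.5818 + (1389/6676)·0.6131 + (473/6676)·0.2476 = 0.543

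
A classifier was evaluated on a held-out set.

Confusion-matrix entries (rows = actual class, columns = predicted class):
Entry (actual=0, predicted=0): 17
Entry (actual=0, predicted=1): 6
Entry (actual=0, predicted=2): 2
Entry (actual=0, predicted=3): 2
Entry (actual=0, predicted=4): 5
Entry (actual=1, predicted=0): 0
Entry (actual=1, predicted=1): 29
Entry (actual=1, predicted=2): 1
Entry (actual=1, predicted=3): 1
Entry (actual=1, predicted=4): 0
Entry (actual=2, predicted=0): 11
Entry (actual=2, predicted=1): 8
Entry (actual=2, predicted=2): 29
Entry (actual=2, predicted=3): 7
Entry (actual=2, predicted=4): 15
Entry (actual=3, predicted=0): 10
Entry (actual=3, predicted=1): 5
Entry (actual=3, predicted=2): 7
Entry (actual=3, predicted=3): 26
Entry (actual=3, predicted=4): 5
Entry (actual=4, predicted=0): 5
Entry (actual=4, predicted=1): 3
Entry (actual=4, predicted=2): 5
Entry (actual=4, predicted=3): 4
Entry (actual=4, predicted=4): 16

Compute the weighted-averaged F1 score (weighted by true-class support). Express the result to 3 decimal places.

Per-class F1 score (2·TP/(2·TP+FP+FN)):
  0: TP=17, FP=0+11+10+5=26, FN=6+2+2+5=15 → 34/75 = 0.4533
  1: TP=29, FP=6+8+5+3=22, FN=0+1+1+0=2 → 58/82 = 0.7073
  2: TP=29, FP=2+1+7+5=15, FN=11+8+7+15=41 → 58/114 = 0.5088
  3: TP=26, FP=2+1+7+4=14, FN=10+5+7+5=27 → 52/93 = 0.5591
  4: TP=16, FP=5+0+15+5=25, FN=5+3+5+4=17 → 32/74 = 0.4324
Weighted-F1 score = Σ (supportᵢ/N)·F1 scoreᵢ with N=219: (32/219)·0.4533 + (31/219)·0.7073 + (70/219)·0.5088 + (53/219)·0.5591 + (33/219)·0.4324 = 0.529

0.529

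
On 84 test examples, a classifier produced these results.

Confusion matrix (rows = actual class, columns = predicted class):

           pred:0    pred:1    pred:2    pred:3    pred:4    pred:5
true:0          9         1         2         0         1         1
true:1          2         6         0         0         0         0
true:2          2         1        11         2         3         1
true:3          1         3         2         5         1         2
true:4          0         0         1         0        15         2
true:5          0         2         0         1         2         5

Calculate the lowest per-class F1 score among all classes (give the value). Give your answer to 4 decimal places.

0.4545

Per-class F1 score (2·TP/(2·TP+FP+FN)):
  0: TP=9, FP=2+2+1+0+0=5, FN=1+2+0+1+1=5 → 18/28 = 0.64286
  1: TP=6, FP=1+1+3+0+2=7, FN=2+0+0+0+0=2 → 12/21 = 0.57143
  2: TP=11, FP=2+0+2+1+0=5, FN=2+1+2+3+1=9 → 22/36 = 0.61111
  3: TP=5, FP=0+0+2+0+1=3, FN=1+3+2+1+2=9 → 10/22 = 0.45455
  4: TP=15, FP=1+0+3+1+2=7, FN=0+0+1+0+2=3 → 30/40 = 0.75000
  5: TP=5, FP=1+0+1+2+2=6, FN=0+2+0+1+2=5 → 10/21 = 0.47619
Lowest is class '3' with F1 score = 0.4545.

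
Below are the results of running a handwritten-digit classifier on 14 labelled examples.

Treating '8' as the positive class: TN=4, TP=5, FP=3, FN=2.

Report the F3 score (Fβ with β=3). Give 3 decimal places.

Fβ = (1+β²)·TP / ((1+β²)·TP + β²·FN + FP), with β²=9
= 10·5 / (10·5 + 9·2 + 3) = 0.704

0.704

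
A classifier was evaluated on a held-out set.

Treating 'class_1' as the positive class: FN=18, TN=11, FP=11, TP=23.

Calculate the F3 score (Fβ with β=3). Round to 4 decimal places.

Fβ = (1+β²)·TP / ((1+β²)·TP + β²·FN + FP), with β²=9
= 10·23 / (10·23 + 9·18 + 11) = 0.5707

0.5707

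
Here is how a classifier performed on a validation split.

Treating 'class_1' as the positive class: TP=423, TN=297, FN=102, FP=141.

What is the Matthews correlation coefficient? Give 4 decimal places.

MCC = (TP·TN − FP·FN) / √((TP+FP)(TP+FN)(TN+FP)(TN+FN))
Numerator = 423·297 − 141·102 = 111249
Denominator = √(564·525·438·399) = √51747028200 = 227479.7314
MCC = 111249 / 227479.7314 = 0.4891

0.4891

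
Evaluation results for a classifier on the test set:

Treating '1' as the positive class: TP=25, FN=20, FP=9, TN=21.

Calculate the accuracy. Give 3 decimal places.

0.613

Accuracy = (TP+TN)/N = (25+21)/75 = 0.613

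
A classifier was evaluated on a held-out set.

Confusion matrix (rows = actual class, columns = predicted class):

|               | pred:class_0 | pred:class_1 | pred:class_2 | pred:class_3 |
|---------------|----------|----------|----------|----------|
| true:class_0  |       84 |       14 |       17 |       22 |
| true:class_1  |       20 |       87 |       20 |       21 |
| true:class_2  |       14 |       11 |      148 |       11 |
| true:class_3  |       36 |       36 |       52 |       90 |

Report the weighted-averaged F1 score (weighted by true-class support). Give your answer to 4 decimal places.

0.5901

Per-class F1 score (2·TP/(2·TP+FP+FN)):
  class_0: TP=84, FP=20+14+36=70, FN=14+17+22=53 → 168/291 = 0.57732
  class_1: TP=87, FP=14+11+36=61, FN=20+20+21=61 → 174/296 = 0.58784
  class_2: TP=148, FP=17+20+52=89, FN=14+11+11=36 → 296/421 = 0.70309
  class_3: TP=90, FP=22+21+11=54, FN=36+36+52=124 → 180/358 = 0.50279
Weighted-F1 score = Σ (supportᵢ/N)·F1 scoreᵢ with N=683: (137/683)·0.57732 + (148/683)·0.58784 + (184/683)·0.70309 + (214/683)·0.50279 = 0.5901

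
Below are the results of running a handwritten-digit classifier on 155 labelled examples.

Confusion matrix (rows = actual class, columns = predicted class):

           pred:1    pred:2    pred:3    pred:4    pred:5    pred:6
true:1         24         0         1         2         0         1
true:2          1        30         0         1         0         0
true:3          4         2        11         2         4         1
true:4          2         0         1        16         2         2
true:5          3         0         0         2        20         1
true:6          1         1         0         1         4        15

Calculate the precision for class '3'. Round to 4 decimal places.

0.8462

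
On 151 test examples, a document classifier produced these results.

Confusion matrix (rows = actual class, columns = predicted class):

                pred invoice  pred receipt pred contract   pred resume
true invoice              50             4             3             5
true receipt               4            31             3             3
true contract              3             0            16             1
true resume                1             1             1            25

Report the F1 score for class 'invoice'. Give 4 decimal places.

0.8333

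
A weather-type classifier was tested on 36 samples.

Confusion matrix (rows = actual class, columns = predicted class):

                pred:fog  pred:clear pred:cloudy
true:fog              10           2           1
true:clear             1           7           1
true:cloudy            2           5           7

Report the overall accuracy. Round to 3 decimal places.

Accuracy = trace / total = (10+7+7=24) / 36 = 24/36 = 0.667

0.667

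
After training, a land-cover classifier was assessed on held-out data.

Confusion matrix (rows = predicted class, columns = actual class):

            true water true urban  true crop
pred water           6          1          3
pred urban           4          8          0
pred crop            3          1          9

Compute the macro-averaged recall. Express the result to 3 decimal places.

Per-class recall (TP/(TP+FN)):
  water: TP=6, FN=4+3=7 → 6/13 = 0.4615
  urban: TP=8, FN=1+1=2 → 8/10 = 0.8000
  crop: TP=9, FN=3+0=3 → 9/12 = 0.7500
Macro-recall = mean = (0.4615 + 0.8000 + 0.7500) / 3 = 0.671

0.671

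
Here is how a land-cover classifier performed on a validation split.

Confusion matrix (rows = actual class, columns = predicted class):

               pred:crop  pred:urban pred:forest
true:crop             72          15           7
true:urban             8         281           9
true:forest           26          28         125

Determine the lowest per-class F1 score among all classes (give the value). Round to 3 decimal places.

Per-class F1 score (2·TP/(2·TP+FP+FN)):
  crop: TP=72, FP=8+26=34, FN=15+7=22 → 144/200 = 0.7200
  urban: TP=281, FP=15+28=43, FN=8+9=17 → 562/622 = 0.9035
  forest: TP=125, FP=7+9=16, FN=26+28=54 → 250/320 = 0.7813
Lowest is class 'crop' with F1 score = 0.720.

0.720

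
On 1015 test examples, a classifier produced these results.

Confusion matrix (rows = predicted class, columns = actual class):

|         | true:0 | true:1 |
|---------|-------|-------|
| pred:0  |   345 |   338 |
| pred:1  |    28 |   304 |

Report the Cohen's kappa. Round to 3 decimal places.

0.339

Observed agreement pₒ = trace/N = 649/1015 = 0.6394
Expected agreement pₑ = Σ (rowᵢ·colᵢ)/N² = (373·683 + 642·332)/1015² = 0.4542
κ = (pₒ − pₑ)/(1 − pₑ) = (0.6394 − 0.4542)/(1 − 0.4542) = 0.339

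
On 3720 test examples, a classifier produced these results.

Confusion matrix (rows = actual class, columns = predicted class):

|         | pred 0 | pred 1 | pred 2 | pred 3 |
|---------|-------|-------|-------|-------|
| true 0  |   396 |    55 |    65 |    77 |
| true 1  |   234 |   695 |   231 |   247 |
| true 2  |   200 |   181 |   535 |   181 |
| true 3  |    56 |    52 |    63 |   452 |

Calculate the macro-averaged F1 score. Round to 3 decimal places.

0.557

Per-class F1 score (2·TP/(2·TP+FP+FN)):
  0: TP=396, FP=234+200+56=490, FN=55+65+77=197 → 792/1479 = 0.5355
  1: TP=695, FP=55+181+52=288, FN=234+231+247=712 → 1390/2390 = 0.5816
  2: TP=535, FP=65+231+63=359, FN=200+181+181=562 → 1070/1991 = 0.5374
  3: TP=452, FP=77+247+181=505, FN=56+52+63=171 → 904/1580 = 0.5722
Macro-F1 score = mean = (0.5355 + 0.5816 + 0.5374 + 0.5722) / 4 = 0.557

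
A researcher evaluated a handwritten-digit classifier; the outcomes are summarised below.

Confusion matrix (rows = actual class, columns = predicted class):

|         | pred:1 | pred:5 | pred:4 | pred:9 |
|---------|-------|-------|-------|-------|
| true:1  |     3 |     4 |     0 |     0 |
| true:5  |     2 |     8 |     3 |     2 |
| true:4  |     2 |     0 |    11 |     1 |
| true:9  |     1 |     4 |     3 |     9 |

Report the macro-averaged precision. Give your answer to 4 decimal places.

Per-class precision (TP/(TP+FP)):
  1: TP=3, FP=2+2+1=5 → 3/8 = 0.37500
  5: TP=8, FP=4+0+4=8 → 8/16 = 0.50000
  4: TP=11, FP=0+3+3=6 → 11/17 = 0.64706
  9: TP=9, FP=0+2+1=3 → 9/12 = 0.75000
Macro-precision = mean = (0.37500 + 0.50000 + 0.64706 + 0.75000) / 4 = 0.5680

0.5680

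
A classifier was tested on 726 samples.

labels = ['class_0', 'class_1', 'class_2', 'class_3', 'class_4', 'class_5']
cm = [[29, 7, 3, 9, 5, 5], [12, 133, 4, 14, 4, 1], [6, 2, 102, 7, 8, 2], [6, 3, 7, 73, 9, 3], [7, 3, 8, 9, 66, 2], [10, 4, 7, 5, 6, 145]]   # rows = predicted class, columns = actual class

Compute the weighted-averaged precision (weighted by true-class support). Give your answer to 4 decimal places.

0.7474

Per-class precision (TP/(TP+FP)):
  class_0: TP=29, FP=7+3+9+5+5=29 → 29/58 = 0.50000
  class_1: TP=133, FP=12+4+14+4+1=35 → 133/168 = 0.79167
  class_2: TP=102, FP=6+2+7+8+2=25 → 102/127 = 0.80315
  class_3: TP=73, FP=6+3+7+9+3=28 → 73/101 = 0.72277
  class_4: TP=66, FP=7+3+8+9+2=29 → 66/95 = 0.69474
  class_5: TP=145, FP=10+4+7+5+6=32 → 145/177 = 0.81921
Weighted-precision = Σ (supportᵢ/N)·precisionᵢ with N=726: (70/726)·0.50000 + (152/726)·0.79167 + (131/726)·0.80315 + (117/726)·0.72277 + (98/726)·0.69474 + (158/726)·0.81921 = 0.7474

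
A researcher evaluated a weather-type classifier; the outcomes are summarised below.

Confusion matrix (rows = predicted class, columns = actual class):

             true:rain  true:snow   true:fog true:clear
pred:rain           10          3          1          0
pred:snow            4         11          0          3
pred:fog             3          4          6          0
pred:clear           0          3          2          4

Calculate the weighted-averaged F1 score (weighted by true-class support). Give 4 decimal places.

0.5782

Per-class F1 score (2·TP/(2·TP+FP+FN)):
  rain: TP=10, FP=3+1+0=4, FN=4+3+0=7 → 20/31 = 0.64516
  snow: TP=11, FP=4+0+3=7, FN=3+4+3=10 → 22/39 = 0.56410
  fog: TP=6, FP=3+4+0=7, FN=1+0+2=3 → 12/22 = 0.54545
  clear: TP=4, FP=0+3+2=5, FN=0+3+0=3 → 8/16 = 0.50000
Weighted-F1 score = Σ (supportᵢ/N)·F1 scoreᵢ with N=54: (17/54)·0.64516 + (21/54)·0.56410 + (9/54)·0.54545 + (7/54)·0.50000 = 0.5782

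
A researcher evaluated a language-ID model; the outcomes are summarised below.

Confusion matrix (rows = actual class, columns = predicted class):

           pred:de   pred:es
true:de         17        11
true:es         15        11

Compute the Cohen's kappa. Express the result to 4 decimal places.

Observed agreement pₒ = trace/N = 28/54 = 0.51852
Expected agreement pₑ = Σ (rowᵢ·colᵢ)/N² = (28·32 + 26·22)/54² = 0.50343
κ = (pₒ − pₑ)/(1 − pₑ) = (0.51852 − 0.50343)/(1 − 0.50343) = 0.0304

0.0304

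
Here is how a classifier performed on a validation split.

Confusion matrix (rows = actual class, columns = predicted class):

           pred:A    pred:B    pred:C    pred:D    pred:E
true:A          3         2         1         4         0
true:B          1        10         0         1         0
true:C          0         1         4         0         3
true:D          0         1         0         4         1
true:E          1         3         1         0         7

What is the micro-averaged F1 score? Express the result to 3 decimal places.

0.583

Micro-averaging pools counts across classes: ΣTP=28, ΣFP=20, ΣFN=20.
Micro-F1 score = 2·TP/(2·TP+FP+FN) on pooled counts = 0.583 (equals overall accuracy in single-label multiclass).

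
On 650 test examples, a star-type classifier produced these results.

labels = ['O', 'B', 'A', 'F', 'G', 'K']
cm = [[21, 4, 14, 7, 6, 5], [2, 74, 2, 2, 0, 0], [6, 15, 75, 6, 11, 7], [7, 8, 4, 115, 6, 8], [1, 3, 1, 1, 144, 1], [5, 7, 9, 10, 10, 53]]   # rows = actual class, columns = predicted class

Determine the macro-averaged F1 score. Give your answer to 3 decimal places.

Per-class F1 score (2·TP/(2·TP+FP+FN)):
  O: TP=21, FP=2+6+7+1+5=21, FN=4+14+7+6+5=36 → 42/99 = 0.4242
  B: TP=74, FP=4+15+8+3+7=37, FN=2+2+2+0+0=6 → 148/191 = 0.7749
  A: TP=75, FP=14+2+4+1+9=30, FN=6+15+6+11+7=45 → 150/225 = 0.6667
  F: TP=115, FP=7+2+6+1+10=26, FN=7+8+4+6+8=33 → 230/289 = 0.7958
  G: TP=144, FP=6+0+11+6+10=33, FN=1+3+1+1+1=7 → 288/328 = 0.8780
  K: TP=53, FP=5+0+7+8+1=21, FN=5+7+9+10+10=41 → 106/168 = 0.6310
Macro-F1 score = mean = (0.4242 + 0.7749 + 0.6667 + 0.7958 + 0.8780 + 0.6310) / 6 = 0.695

0.695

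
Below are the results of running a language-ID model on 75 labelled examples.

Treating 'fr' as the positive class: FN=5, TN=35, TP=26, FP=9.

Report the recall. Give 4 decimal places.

0.8387

Recall = TP/(TP+FN) = 26/(26+5) = 26/31 = 0.8387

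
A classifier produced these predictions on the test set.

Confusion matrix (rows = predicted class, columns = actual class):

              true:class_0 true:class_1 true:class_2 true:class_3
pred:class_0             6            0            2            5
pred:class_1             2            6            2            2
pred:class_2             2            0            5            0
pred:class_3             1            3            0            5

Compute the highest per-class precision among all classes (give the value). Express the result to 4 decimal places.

Per-class precision (TP/(TP+FP)):
  class_0: TP=6, FP=0+2+5=7 → 6/13 = 0.46154
  class_1: TP=6, FP=2+2+2=6 → 6/12 = 0.50000
  class_2: TP=5, FP=2+0+0=2 → 5/7 = 0.71429
  class_3: TP=5, FP=1+3+0=4 → 5/9 = 0.55556
Highest is class 'class_2' with precision = 0.7143.

0.7143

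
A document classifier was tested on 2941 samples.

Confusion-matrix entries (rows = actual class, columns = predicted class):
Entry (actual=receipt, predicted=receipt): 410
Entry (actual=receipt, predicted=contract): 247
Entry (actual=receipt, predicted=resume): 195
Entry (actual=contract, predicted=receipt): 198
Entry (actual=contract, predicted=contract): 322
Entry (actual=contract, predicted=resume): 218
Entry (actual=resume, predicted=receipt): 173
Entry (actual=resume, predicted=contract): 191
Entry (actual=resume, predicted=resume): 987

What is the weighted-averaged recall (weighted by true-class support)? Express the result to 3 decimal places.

0.584

Per-class recall (TP/(TP+FN)):
  receipt: TP=410, FN=247+195=442 → 410/852 = 0.4812
  contract: TP=322, FN=198+218=416 → 322/738 = 0.4363
  resume: TP=987, FN=173+191=364 → 987/1351 = 0.7306
Weighted-recall = Σ (supportᵢ/N)·recallᵢ with N=2941: (852/2941)·0.4812 + (738/2941)·0.4363 + (1351/2941)·0.7306 = 0.584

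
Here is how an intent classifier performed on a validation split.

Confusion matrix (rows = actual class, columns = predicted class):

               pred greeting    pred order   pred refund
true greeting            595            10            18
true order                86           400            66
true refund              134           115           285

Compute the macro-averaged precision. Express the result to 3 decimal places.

0.755

Per-class precision (TP/(TP+FP)):
  greeting: TP=595, FP=86+134=220 → 595/815 = 0.7301
  order: TP=400, FP=10+115=125 → 400/525 = 0.7619
  refund: TP=285, FP=18+66=84 → 285/369 = 0.7724
Macro-precision = mean = (0.7301 + 0.7619 + 0.7724) / 3 = 0.755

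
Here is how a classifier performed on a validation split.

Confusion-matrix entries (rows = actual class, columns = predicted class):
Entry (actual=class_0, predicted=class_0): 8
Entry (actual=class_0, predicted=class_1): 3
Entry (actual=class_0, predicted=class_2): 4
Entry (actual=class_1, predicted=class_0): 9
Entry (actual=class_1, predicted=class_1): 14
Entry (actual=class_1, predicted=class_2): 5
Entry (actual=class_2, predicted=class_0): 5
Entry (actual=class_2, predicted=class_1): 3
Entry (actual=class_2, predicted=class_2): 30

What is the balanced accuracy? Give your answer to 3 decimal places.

0.608

Balanced accuracy = mean of per-class recall.
  class_0: recall = 8/15 = 0.5333
  class_1: recall = 14/28 = 0.5000
  class_2: recall = 30/38 = 0.7895
Mean = (0.5333 + 0.5000 + 0.7895) / 3 = 0.608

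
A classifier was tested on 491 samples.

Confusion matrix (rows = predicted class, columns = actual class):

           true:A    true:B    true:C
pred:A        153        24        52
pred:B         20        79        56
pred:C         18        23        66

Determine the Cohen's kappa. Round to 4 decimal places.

0.4047

Observed agreement pₒ = trace/N = 298/491 = 0.60692
Expected agreement pₑ = Σ (rowᵢ·colᵢ)/N² = (191·229 + 126·155 + 174·107)/491² = 0.33967
κ = (pₒ − pₑ)/(1 − pₑ) = (0.60692 − 0.33967)/(1 − 0.33967) = 0.4047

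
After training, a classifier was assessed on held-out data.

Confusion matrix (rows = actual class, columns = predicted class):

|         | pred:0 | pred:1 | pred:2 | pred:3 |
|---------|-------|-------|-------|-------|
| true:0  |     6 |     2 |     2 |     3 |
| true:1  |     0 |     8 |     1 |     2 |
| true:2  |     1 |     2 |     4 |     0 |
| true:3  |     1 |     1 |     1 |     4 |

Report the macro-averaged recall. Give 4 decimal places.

Per-class recall (TP/(TP+FN)):
  0: TP=6, FN=2+2+3=7 → 6/13 = 0.46154
  1: TP=8, FN=0+1+2=3 → 8/11 = 0.72727
  2: TP=4, FN=1+2+0=3 → 4/7 = 0.57143
  3: TP=4, FN=1+1+1=3 → 4/7 = 0.57143
Macro-recall = mean = (0.46154 + 0.72727 + 0.57143 + 0.57143) / 4 = 0.5829

0.5829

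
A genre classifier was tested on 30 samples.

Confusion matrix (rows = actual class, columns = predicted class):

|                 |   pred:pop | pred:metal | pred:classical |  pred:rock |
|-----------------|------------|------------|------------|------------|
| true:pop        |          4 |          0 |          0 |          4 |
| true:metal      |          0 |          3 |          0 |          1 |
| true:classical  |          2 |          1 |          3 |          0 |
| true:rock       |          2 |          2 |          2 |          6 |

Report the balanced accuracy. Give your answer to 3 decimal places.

0.563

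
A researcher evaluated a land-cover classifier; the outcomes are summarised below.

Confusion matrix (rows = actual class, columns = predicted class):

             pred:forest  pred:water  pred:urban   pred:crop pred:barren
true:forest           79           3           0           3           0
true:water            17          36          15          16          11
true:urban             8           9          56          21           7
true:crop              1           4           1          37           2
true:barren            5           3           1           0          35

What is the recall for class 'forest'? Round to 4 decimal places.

recall = TP/(TP+FN).
forest: TP=79, FN=3+0+3+0=6 → 79/85 = 0.92941

0.9294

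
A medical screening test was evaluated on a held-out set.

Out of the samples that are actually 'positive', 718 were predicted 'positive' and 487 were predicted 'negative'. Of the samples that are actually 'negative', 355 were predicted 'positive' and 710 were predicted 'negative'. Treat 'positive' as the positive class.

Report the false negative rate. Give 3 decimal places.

FNR = FN/(FN+TP) = 487/(487+718) = 0.404

0.404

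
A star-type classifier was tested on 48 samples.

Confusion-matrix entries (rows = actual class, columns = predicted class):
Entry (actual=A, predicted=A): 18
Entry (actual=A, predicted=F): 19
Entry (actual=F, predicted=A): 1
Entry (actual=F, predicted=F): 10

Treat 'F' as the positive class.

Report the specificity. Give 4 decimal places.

Specificity = TN/(TN+FP) = 18/(18+19) = 0.4865

0.4865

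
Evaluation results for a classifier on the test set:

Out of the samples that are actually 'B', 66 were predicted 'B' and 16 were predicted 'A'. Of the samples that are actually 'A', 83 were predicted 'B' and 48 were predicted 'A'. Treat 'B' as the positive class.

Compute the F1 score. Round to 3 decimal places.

0.571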